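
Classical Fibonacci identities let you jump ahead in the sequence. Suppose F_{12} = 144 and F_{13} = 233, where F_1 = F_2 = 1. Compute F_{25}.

75025

By F_{2k+1} = F_k² + F_{k+1}²: F_{25} = 144² + 233² = 20736 + 54289 = 75025.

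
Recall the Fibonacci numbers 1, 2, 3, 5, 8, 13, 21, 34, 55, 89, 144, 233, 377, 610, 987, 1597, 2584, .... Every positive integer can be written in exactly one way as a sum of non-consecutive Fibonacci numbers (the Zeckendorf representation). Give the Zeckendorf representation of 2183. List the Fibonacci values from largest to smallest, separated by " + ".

subtract 1597 from 2183: 586 remains
subtract 377 from 586: 209 remains
subtract 144 from 209: 65 remains
subtract 55 from 65: 10 remains
subtract 8 from 10: 2 remains
subtract 2 from 2: 0 remains
So 2183 = 1597 + 377 + 144 + 55 + 8 + 2, with no two terms consecutive in the sequence.

1597 + 377 + 144 + 55 + 8 + 2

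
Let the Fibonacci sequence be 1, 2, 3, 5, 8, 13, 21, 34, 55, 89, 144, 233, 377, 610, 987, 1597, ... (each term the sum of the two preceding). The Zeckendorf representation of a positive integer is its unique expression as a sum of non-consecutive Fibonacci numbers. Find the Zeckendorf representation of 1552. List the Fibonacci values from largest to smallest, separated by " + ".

largest Fibonacci ≤ 1552 is 987; 1552 − 987 = 565
largest Fibonacci ≤ 565 is 377; 565 − 377 = 188
largest Fibonacci ≤ 188 is 144; 188 − 144 = 44
largest Fibonacci ≤ 44 is 34; 44 − 34 = 10
largest Fibonacci ≤ 10 is 8; 10 − 8 = 2
largest Fibonacci ≤ 2 is 2; 2 − 2 = 0
So 1552 = 987 + 377 + 144 + 34 + 8 + 2, with no two terms consecutive in the sequence.

987 + 377 + 144 + 34 + 8 + 2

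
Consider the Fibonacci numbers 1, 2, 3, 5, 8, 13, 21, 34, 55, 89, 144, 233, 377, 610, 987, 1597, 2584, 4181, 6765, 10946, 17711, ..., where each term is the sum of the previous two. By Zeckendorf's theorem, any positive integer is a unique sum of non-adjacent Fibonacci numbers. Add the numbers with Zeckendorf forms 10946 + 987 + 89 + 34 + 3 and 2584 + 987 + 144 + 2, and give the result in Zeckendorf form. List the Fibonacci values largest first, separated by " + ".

The two numbers are 12059 and 3717, so their sum is 15776.
Greedily peel off the largest Fibonacci term at each step:
15776: greatest Fibonacci not exceeding it is 10946, leaving 4830
4830: greatest Fibonacci not exceeding it is 4181, leaving 649
649: greatest Fibonacci not exceeding it is 610, leaving 39
39: greatest Fibonacci not exceeding it is 34, leaving 5
5: greatest Fibonacci not exceeding it is 5, leaving 0

10946 + 4181 + 610 + 34 + 5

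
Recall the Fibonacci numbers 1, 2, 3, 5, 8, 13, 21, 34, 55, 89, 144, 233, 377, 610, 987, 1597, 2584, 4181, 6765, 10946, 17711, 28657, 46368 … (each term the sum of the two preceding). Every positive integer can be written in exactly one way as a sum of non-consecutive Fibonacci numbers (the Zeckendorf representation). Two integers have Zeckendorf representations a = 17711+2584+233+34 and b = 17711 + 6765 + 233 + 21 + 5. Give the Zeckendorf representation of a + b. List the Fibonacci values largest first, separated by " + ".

28657 + 10946 + 4181 + 987 + 377 + 144 + 5

The two numbers are 20562 and 24735, so their sum is 45297.
subtract 28657 from 45297: 16640 remains
subtract 10946 from 16640: 5694 remains
subtract 4181 from 5694: 1513 remains
subtract 987 from 1513: 526 remains
subtract 377 from 526: 149 remains
subtract 144 from 149: 5 remains
subtract 5 from 5: 0 remains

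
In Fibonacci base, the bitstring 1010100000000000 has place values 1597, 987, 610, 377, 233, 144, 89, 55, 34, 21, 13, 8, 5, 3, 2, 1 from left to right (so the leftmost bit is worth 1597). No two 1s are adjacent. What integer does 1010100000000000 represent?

Summing the place values of the 1 bits: 1597 + 610 + 233 = 2440.

2440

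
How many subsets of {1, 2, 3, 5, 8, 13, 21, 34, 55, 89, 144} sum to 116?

8

116 = 89+21+5+1 = 89+21+3+2+1 = 89+13+8+5+1 = 55+34+21+5+1 = … (4 more), for 8 in all.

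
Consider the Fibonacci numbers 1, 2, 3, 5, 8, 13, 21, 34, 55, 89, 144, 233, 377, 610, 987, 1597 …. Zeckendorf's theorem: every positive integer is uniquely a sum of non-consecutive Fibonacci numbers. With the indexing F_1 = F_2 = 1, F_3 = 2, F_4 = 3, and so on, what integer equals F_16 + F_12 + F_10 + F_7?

F_16 + F_12 + F_10 + F_7 = 987 + 144 + 55 + 13 = 1199.

1199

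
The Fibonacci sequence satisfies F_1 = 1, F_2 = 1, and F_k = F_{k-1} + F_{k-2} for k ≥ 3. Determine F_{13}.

Iterating the recurrence up to F_{6} = 8 and F_{5} = 5:
F_{7} = F_{6} + F_{5} = 8 + 5 = 13
F_{8} = F_{7} + F_{6} = 13 + 8 = 21
F_{9} = F_{8} + F_{7} = 21 + 13 = 34
F_{10} = F_{9} + F_{8} = 34 + 21 = 55
F_{11} = F_{10} + F_{9} = 55 + 34 = 89
F_{12} = F_{11} + F_{10} = 89 + 55 = 144
F_{13} = F_{12} + F_{11} = 144 + 89 = 233

233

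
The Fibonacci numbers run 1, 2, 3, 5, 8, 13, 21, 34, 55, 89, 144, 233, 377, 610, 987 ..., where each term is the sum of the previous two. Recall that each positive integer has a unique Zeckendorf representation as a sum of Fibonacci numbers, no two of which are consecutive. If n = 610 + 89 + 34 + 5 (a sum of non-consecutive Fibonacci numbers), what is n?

738

610 + 89 + 34 + 5 = 738.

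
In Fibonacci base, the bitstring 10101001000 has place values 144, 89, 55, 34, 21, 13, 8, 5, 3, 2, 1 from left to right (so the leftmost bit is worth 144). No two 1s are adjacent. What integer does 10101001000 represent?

Summing the place values of the 1 bits: 144 + 55 + 21 + 5 = 225.

225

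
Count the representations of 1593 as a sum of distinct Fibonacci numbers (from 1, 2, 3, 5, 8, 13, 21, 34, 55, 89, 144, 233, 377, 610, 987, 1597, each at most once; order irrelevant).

Starting from the Zeckendorf form and repeatedly splitting a term F_k into F_{k−1} + F_{k−2} (when neither is already used) reaches every representation.
1593 = 987+377+144+55+21+8+1 = 987+377+144+55+21+5+3+1 = 987+377+144+55+13+8+5+3+1 = 987+377+144+34+21+13+8+5+3+1 = 987+377+89+55+34+21+13+8+5+3+1 = … (2 more), for 7 in all.

7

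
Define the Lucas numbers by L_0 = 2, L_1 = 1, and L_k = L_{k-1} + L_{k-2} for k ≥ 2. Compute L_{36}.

Iterating the recurrence up to L_{32} = 4870847 and L_{31} = 3010349:
L_{33} = L_{32} + L_{31} = 4870847 + 3010349 = 7881196
L_{34} = L_{33} + L_{32} = 7881196 + 4870847 = 12752043
L_{35} = L_{34} + L_{33} = 12752043 + 7881196 = 20633239
L_{36} = L_{35} + L_{34} = 20633239 + 12752043 = 33385282

33385282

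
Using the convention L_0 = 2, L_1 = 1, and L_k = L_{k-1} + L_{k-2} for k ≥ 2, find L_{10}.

Iterating the recurrence up to L_{3} = 4 and L_{2} = 3:
L_{4} = L_{3} + L_{2} = 4 + 3 = 7
L_{5} = L_{4} + L_{3} = 7 + 4 = 11
L_{6} = L_{5} + L_{4} = 11 + 7 = 18
L_{7} = L_{6} + L_{5} = 18 + 11 = 29
L_{8} = L_{7} + L_{6} = 29 + 18 = 47
L_{9} = L_{8} + L_{7} = 47 + 29 = 76
L_{10} = L_{9} + L_{8} = 76 + 47 = 123

123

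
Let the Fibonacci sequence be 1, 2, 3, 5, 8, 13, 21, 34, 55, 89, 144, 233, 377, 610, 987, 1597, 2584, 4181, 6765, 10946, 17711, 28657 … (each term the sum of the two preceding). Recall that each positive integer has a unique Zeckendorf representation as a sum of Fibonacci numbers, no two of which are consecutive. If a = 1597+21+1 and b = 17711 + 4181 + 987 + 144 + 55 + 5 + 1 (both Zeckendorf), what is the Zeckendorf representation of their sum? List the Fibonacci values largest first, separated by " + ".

17711 + 6765 + 144 + 55 + 21 + 5 + 2

The two numbers are 1619 and 23084, so their sum is 24703.
24703 − 17711 = 6992
6992 − 6765 = 227
227 − 144 = 83
83 − 55 = 28
28 − 21 = 7
7 − 5 = 2
2 − 2 = 0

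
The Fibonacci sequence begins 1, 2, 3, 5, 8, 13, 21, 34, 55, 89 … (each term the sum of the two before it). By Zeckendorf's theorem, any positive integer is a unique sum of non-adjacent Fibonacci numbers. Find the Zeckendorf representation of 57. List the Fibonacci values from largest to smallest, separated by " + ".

57: greatest Fibonacci not exceeding it is 55, leaving 2
2: greatest Fibonacci not exceeding it is 2, leaving 0
So 57 = 55 + 2, with no two terms consecutive in the sequence.

55 + 2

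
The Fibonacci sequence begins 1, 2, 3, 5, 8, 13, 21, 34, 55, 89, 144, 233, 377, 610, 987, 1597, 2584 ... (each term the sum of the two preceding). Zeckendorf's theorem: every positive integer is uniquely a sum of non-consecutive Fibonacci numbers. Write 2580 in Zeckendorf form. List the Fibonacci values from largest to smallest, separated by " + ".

Greedy algorithm:
take 1597 (≤ 2580); 2580 − 1597 = 983
take 610 (≤ 983); 983 − 610 = 373
take 233 (≤ 373); 373 − 233 = 140
take 89 (≤ 140); 140 − 89 = 51
take 34 (≤ 51); 51 − 34 = 17
take 13 (≤ 17); 17 − 13 = 4
take 3 (≤ 4); 4 − 3 = 1
take 1 (≤ 1); 1 − 1 = 0
So 2580 = 1597 + 610 + 233 + 89 + 34 + 13 + 3 + 1, with no two terms consecutive in the sequence.

1597 + 610 + 233 + 89 + 34 + 13 + 3 + 1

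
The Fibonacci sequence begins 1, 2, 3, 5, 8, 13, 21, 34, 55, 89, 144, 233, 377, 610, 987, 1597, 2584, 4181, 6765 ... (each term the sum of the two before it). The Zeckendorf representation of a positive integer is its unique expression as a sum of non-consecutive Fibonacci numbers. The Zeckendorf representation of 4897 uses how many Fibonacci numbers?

largest Fibonacci ≤ 4897 is 4181; 4897 − 4181 = 716
largest Fibonacci ≤ 716 is 610; 716 − 610 = 106
largest Fibonacci ≤ 106 is 89; 106 − 89 = 17
largest Fibonacci ≤ 17 is 13; 17 − 13 = 4
largest Fibonacci ≤ 4 is 3; 4 − 3 = 1
largest Fibonacci ≤ 1 is 1; 1 − 1 = 0
4897 = 4181 + 610 + 89 + 13 + 3 + 1, which has 6 terms.

6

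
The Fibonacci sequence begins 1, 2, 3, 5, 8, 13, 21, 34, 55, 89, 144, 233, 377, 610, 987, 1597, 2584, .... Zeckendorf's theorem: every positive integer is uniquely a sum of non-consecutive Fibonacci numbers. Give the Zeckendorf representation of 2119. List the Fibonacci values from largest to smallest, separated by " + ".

1597 ≤ 2119 < 2584, so take 1597; remainder 522
377 ≤ 522 < 610, so take 377; remainder 145
144 ≤ 145 < 233, so take 144; remainder 1
1 ≤ 1 < 2, so take 1; remainder 0
So 2119 = 1597 + 377 + 144 + 1, with no two terms consecutive in the sequence.

1597 + 377 + 144 + 1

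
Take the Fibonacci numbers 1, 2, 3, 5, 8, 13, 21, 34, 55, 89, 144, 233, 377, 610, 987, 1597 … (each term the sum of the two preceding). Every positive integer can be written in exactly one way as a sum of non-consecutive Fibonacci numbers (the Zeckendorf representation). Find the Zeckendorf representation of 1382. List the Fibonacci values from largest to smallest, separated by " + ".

subtract 987 from 1382: 395 remains
subtract 377 from 395: 18 remains
subtract 13 from 18: 5 remains
subtract 5 from 5: 0 remains
So 1382 = 987 + 377 + 13 + 5, with no two terms consecutive in the sequence.

987 + 377 + 13 + 5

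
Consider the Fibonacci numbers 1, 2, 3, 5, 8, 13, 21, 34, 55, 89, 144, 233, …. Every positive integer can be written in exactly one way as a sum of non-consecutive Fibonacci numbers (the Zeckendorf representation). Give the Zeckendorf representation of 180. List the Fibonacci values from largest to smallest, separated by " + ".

144 + 34 + 2

take 144 (≤ 180); 180 − 144 = 36
take 34 (≤ 36); 36 − 34 = 2
take 2 (≤ 2); 2 − 2 = 0
So 180 = 144 + 34 + 2, with no two terms consecutive in the sequence.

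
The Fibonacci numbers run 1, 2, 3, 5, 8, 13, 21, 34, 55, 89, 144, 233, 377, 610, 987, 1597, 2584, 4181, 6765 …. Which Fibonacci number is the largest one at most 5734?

4181 ≤ 5734 < 6765, so the largest Fibonacci number not exceeding 5734 is 4181.

4181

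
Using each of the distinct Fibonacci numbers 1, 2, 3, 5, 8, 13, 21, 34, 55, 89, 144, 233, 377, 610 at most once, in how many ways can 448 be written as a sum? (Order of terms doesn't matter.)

20

Each representation comes from the Zeckendorf form by replacing some F_k with F_{k−1} + F_{k−2} where possible.
448 = 377+55+13+3 = 377+55+13+2+1 = 377+55+8+5+3 = 377+34+21+13+3 = … (16 more), for 20 in all.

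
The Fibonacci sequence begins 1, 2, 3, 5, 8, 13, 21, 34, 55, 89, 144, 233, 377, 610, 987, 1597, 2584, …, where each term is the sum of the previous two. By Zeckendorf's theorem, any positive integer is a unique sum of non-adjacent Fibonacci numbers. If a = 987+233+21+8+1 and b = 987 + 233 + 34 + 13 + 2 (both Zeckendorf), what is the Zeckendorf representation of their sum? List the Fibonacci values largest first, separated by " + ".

1597 + 610 + 233 + 55 + 21 + 3

The two numbers are 1250 and 1269, so their sum is 2519.
Greedy algorithm:
take 1597 (≤ 2519); 2519 − 1597 = 922
take 610 (≤ 922); 922 − 610 = 312
take 233 (≤ 312); 312 − 233 = 79
take 55 (≤ 79); 79 − 55 = 24
take 21 (≤ 24); 24 − 21 = 3
take 3 (≤ 3); 3 − 3 = 0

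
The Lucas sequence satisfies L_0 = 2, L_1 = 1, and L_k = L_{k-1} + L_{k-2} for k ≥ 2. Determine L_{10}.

123

Iterating the recurrence up to L_{5} = 11 and L_{4} = 7:
L_{6} = L_{5} + L_{4} = 11 + 7 = 18
L_{7} = L_{6} + L_{5} = 18 + 11 = 29
L_{8} = L_{7} + L_{6} = 29 + 18 = 47
L_{9} = L_{8} + L_{7} = 47 + 29 = 76
L_{10} = L_{9} + L_{8} = 76 + 47 = 123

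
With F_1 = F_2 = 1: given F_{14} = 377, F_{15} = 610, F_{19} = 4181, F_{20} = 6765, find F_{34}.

5702887

By the addition formula F_{m+n} = F_m F_{n+1} + F_{m−1} F_n with m=20, n=14: F_{34} = 6765·610 + 4181·377 = 4126650 + 1576237 = 5702887.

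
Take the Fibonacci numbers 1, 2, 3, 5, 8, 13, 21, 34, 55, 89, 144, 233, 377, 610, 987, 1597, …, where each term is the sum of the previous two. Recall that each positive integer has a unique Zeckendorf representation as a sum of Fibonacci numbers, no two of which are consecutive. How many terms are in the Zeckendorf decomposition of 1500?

subtract 987 from 1500: 513 remains
subtract 377 from 513: 136 remains
subtract 89 from 136: 47 remains
subtract 34 from 47: 13 remains
subtract 13 from 13: 0 remains
1500 = 987 + 377 + 89 + 34 + 13, which has 5 terms.

5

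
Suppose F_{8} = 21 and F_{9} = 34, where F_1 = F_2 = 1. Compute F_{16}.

By the doubling identity F_{2k} = F_k(2F_{k+1} − F_k): F_{16} = 21·(2·34 − 21) = 21·47 = 987.

987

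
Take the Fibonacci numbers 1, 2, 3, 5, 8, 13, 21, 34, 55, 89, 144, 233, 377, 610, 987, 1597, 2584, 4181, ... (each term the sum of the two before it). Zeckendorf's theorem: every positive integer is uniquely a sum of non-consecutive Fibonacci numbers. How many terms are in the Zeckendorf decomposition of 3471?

Greedily peel off the largest Fibonacci term at each step:
largest Fibonacci ≤ 3471 is 2584; 3471 − 2584 = 887
largest Fibonacci ≤ 887 is 610; 887 − 610 = 277
largest Fibonacci ≤ 277 is 233; 277 − 233 = 44
largest Fibonacci ≤ 44 is 34; 44 − 34 = 10
largest Fibonacci ≤ 10 is 8; 10 − 8 = 2
largest Fibonacci ≤ 2 is 2; 2 − 2 = 0
3471 = 2584 + 610 + 233 + 34 + 8 + 2, which has 6 terms.

6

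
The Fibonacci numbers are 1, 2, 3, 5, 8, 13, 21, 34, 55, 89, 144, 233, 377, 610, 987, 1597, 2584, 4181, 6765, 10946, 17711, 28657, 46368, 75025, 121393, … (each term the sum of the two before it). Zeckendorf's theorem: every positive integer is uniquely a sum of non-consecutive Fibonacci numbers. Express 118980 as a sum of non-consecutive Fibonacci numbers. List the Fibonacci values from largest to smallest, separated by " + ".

118980 − 75025 = 43955
43955 − 28657 = 15298
15298 − 10946 = 4352
4352 − 4181 = 171
171 − 144 = 27
27 − 21 = 6
6 − 5 = 1
1 − 1 = 0
So 118980 = 75025 + 28657 + 10946 + 4181 + 144 + 21 + 5 + 1, with no two terms consecutive in the sequence.

75025 + 28657 + 10946 + 4181 + 144 + 21 + 5 + 1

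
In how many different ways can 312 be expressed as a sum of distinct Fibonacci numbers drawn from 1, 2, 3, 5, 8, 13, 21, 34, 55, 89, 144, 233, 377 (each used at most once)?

Each representation comes from the Zeckendorf form by replacing some F_k with F_{k−1} + F_{k−2} where possible.
312 = 233+55+21+3 = 233+55+21+2+1 = 233+55+13+8+3 = 144+89+55+21+3 = … (12 more), for 16 in all.

16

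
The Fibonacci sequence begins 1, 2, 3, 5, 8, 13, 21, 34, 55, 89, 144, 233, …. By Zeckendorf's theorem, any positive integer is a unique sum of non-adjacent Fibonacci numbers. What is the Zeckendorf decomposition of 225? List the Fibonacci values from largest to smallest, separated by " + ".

144 + 55 + 21 + 5

subtract 144 from 225: 81 remains
subtract 55 from 81: 26 remains
subtract 21 from 26: 5 remains
subtract 5 from 5: 0 remains
So 225 = 144 + 55 + 21 + 5, with no two terms consecutive in the sequence.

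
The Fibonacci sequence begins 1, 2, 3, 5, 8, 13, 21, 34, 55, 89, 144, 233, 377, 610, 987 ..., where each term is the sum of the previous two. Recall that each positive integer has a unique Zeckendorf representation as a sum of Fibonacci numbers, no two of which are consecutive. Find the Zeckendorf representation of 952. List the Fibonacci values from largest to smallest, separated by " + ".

952 − 610 = 342
342 − 233 = 109
109 − 89 = 20
20 − 13 = 7
7 − 5 = 2
2 − 2 = 0
So 952 = 610 + 233 + 89 + 13 + 5 + 2, with no two terms consecutive in the sequence.

610 + 233 + 89 + 13 + 5 + 2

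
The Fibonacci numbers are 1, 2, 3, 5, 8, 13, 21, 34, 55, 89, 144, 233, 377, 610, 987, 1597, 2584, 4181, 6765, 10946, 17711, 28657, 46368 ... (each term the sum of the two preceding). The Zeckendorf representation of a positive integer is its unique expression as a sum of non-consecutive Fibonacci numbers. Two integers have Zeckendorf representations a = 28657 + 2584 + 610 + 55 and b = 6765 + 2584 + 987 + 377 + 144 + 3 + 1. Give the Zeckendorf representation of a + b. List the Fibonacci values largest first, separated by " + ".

The two numbers are 31906 and 10861, so their sum is 42767.
42767: greatest Fibonacci not exceeding it is 28657, leaving 14110
14110: greatest Fibonacci not exceeding it is 10946, leaving 3164
3164: greatest Fibonacci not exceeding it is 2584, leaving 580
580: greatest Fibonacci not exceeding it is 377, leaving 203
203: greatest Fibonacci not exceeding it is 144, leaving 59
59: greatest Fibonacci not exceeding it is 55, leaving 4
4: greatest Fibonacci not exceeding it is 3, leaving 1
1: greatest Fibonacci not exceeding it is 1, leaving 0

28657 + 10946 + 2584 + 377 + 144 + 55 + 3 + 1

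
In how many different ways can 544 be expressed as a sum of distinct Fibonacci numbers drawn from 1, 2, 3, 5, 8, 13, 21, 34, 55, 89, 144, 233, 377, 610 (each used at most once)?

544 = 377+144+21+2 = 377+144+13+8+2 = 377+89+55+21+2 = 377+144+13+5+3+2 = 377+89+55+13+8+2 = … (8 more), for 13 in all.

13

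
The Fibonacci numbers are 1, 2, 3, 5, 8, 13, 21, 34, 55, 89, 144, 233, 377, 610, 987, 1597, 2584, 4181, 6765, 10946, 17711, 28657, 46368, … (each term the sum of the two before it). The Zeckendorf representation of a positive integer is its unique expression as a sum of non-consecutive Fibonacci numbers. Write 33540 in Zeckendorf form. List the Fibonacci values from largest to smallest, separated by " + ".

largest Fibonacci ≤ 33540 is 28657; 33540 − 28657 = 4883
largest Fibonacci ≤ 4883 is 4181; 4883 − 4181 = 702
largest Fibonacci ≤ 702 is 610; 702 − 610 = 92
largest Fibonacci ≤ 92 is 89; 92 − 89 = 3
largest Fibonacci ≤ 3 is 3; 3 − 3 = 0
So 33540 = 28657 + 4181 + 610 + 89 + 3, with no two terms consecutive in the sequence.

28657 + 4181 + 610 + 89 + 3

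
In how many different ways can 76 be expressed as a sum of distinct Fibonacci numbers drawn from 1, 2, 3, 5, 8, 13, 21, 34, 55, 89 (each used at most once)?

7

Starting from the Zeckendorf form and repeatedly splitting a term F_k into F_{k−1} + F_{k−2} (when neither is already used) reaches every representation.
76 = 55+21 = 55+13+8 = 55+13+5+3 = 34+21+13+8 = 55+13+5+2+1 = … (2 more), for 7 in all.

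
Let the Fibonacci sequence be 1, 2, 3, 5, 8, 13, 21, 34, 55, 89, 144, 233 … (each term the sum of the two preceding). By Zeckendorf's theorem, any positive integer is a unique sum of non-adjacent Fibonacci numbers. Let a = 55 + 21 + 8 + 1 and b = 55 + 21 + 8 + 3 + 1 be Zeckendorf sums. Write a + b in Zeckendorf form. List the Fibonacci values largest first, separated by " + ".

144 + 21 + 8

The two numbers are 85 and 88, so their sum is 173.
Greedily peel off the largest Fibonacci term at each step:
largest Fibonacci ≤ 173 is 144; 173 − 144 = 29
largest Fibonacci ≤ 29 is 21; 29 − 21 = 8
largest Fibonacci ≤ 8 is 8; 8 − 8 = 0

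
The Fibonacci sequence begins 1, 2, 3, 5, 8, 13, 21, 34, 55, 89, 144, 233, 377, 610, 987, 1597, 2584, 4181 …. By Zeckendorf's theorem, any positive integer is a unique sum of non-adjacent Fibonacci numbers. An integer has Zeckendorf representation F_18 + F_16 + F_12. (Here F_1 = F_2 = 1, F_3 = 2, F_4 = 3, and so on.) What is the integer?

3715

F_18 + F_16 + F_12 = 2584 + 987 + 144 = 3715.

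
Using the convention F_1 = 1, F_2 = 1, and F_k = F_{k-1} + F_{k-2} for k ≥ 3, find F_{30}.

832040

Iterating the recurrence up to F_{22} = 17711 and F_{21} = 10946:
F_{23} = F_{22} + F_{21} = 17711 + 10946 = 28657
F_{24} = F_{23} + F_{22} = 28657 + 17711 = 46368
F_{25} = F_{24} + F_{23} = 46368 + 28657 = 75025
F_{26} = F_{25} + F_{24} = 75025 + 46368 = 121393
F_{27} = F_{26} + F_{25} = 121393 + 75025 = 196418
F_{28} = F_{27} + F_{26} = 196418 + 121393 = 317811
F_{29} = F_{28} + F_{27} = 317811 + 196418 = 514229
F_{30} = F_{29} + F_{28} = 514229 + 317811 = 832040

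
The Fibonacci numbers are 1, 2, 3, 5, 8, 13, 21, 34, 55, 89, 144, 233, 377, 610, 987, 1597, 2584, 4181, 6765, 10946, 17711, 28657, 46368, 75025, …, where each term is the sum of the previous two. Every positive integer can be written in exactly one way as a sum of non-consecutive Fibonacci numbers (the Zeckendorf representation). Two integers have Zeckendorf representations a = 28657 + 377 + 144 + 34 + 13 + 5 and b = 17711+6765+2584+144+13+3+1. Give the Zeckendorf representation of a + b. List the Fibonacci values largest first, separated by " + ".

46368 + 6765 + 2584 + 610 + 89 + 34 + 1

The two numbers are 29230 and 27221, so their sum is 56451.
largest Fibonacci ≤ 56451 is 46368; 56451 − 46368 = 10083
largest Fibonacci ≤ 10083 is 6765; 10083 − 6765 = 3318
largest Fibonacci ≤ 3318 is 2584; 3318 − 2584 = 734
largest Fibonacci ≤ 734 is 610; 734 − 610 = 124
largest Fibonacci ≤ 124 is 89; 124 − 89 = 35
largest Fibonacci ≤ 35 is 34; 35 − 34 = 1
largest Fibonacci ≤ 1 is 1; 1 − 1 = 0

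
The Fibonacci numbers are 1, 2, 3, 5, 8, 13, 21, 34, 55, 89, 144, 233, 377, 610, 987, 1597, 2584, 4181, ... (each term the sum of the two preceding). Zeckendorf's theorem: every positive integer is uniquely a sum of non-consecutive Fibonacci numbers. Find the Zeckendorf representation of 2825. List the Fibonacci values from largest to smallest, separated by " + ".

2584 + 233 + 8

subtract 2584 from 2825: 241 remains
subtract 233 from 241: 8 remains
subtract 8 from 8: 0 remains
So 2825 = 2584 + 233 + 8, with no two terms consecutive in the sequence.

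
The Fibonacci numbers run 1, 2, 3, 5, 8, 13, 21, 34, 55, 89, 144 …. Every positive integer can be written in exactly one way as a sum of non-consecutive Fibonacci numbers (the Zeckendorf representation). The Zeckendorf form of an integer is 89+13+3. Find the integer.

89+13+3 = 105.

105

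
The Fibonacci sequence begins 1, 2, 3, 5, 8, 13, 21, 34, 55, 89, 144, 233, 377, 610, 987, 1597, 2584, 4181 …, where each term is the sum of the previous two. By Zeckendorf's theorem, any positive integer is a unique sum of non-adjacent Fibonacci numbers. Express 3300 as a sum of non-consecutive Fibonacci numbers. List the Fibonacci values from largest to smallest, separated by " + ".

2584 + 610 + 89 + 13 + 3 + 1

Repeatedly subtract the largest Fibonacci number that fits:
2584 ≤ 3300 < 4181, so take 2584; remainder 716
610 ≤ 716 < 987, so take 610; remainder 106
89 ≤ 106 < 144, so take 89; remainder 17
13 ≤ 17 < 21, so take 13; remainder 4
3 ≤ 4 < 5, so take 3; remainder 1
1 ≤ 1 < 2, so take 1; remainder 0
So 3300 = 2584 + 610 + 89 + 13 + 3 + 1, with no two terms consecutive in the sequence.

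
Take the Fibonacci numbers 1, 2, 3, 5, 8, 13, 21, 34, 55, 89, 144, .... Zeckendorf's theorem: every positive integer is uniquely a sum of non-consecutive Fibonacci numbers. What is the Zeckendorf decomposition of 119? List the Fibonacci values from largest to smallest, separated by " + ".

89 + 21 + 8 + 1

Repeatedly subtract the largest Fibonacci number that fits:
subtract 89 from 119: 30 remains
subtract 21 from 30: 9 remains
subtract 8 from 9: 1 remains
subtract 1 from 1: 0 remains
So 119 = 89 + 21 + 8 + 1, with no two terms consecutive in the sequence.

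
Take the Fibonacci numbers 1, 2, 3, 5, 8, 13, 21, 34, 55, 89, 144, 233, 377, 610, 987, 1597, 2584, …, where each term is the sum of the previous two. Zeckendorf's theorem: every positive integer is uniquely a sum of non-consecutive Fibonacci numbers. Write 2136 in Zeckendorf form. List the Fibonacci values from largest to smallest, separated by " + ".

Repeatedly subtract the largest Fibonacci number that fits:
subtract 1597 from 2136: 539 remains
subtract 377 from 539: 162 remains
subtract 144 from 162: 18 remains
subtract 13 from 18: 5 remains
subtract 5 from 5: 0 remains
So 2136 = 1597 + 377 + 144 + 13 + 5, with no two terms consecutive in the sequence.

1597 + 377 + 144 + 13 + 5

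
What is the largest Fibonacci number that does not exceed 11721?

10946 ≤ 11721 < 17711, so the largest Fibonacci number not exceeding 11721 is 10946.

10946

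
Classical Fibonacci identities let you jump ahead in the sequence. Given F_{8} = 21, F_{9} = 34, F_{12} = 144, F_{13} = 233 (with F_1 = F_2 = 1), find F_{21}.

10946

By the addition formula F_{m+n} = F_m F_{n+1} + F_{m−1} F_n with m=9, n=12: F_{21} = 34·233 + 21·144 = 7922 + 3024 = 10946.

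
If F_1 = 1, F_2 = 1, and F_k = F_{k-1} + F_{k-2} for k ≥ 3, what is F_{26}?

121393

Iterating the recurrence up to F_{18} = 2584 and F_{17} = 1597:
F_{19} = F_{18} + F_{17} = 2584 + 1597 = 4181
F_{20} = F_{19} + F_{18} = 4181 + 2584 = 6765
F_{21} = F_{20} + F_{19} = 6765 + 4181 = 10946
F_{22} = F_{21} + F_{20} = 10946 + 6765 = 17711
F_{23} = F_{22} + F_{21} = 17711 + 10946 = 28657
F_{24} = F_{23} + F_{22} = 28657 + 17711 = 46368
F_{25} = F_{24} + F_{23} = 46368 + 28657 = 75025
F_{26} = F_{25} + F_{24} = 75025 + 46368 = 121393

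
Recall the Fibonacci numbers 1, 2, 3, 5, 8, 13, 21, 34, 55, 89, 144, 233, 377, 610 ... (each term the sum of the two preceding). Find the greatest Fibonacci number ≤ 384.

377 ≤ 384 < 610, so the largest Fibonacci number not exceeding 384 is 377.

377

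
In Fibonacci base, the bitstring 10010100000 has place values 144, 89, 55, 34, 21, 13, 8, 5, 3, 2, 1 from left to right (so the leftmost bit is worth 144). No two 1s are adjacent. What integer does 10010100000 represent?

191

Summing the place values of the 1 bits: 144 + 34 + 13 = 191.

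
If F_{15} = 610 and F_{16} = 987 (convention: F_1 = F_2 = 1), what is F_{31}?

By F_{2k+1} = F_k² + F_{k+1}²: F_{31} = 610² + 987² = 372100 + 974169 = 1346269.

1346269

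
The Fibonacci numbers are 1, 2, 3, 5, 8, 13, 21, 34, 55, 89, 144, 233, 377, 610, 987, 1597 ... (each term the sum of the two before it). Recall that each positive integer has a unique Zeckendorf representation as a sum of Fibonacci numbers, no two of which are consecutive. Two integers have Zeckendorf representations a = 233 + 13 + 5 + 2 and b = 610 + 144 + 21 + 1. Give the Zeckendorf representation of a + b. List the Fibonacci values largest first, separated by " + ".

987 + 34 + 8

The two numbers are 253 and 776, so their sum is 1029.
Greedy algorithm:
subtract 987 from 1029: 42 remains
subtract 34 from 42: 8 remains
subtract 8 from 8: 0 remains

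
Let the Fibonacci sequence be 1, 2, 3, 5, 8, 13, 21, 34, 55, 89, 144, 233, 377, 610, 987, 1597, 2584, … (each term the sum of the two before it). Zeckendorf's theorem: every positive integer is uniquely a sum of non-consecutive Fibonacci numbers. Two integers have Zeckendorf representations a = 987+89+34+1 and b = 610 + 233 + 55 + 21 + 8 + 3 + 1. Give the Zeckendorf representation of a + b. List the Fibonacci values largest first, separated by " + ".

The two numbers are 1111 and 931, so their sum is 2042.
take 1597 (≤ 2042); 2042 − 1597 = 445
take 377 (≤ 445); 445 − 377 = 68
take 55 (≤ 68); 68 − 55 = 13
take 13 (≤ 13); 13 − 13 = 0

1597 + 377 + 55 + 13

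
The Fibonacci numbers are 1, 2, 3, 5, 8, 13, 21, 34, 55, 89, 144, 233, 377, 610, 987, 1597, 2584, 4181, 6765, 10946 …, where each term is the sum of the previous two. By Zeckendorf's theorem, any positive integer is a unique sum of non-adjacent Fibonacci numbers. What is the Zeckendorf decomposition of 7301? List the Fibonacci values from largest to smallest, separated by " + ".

6765 + 377 + 144 + 13 + 2

7301 − 6765 = 536
536 − 377 = 159
159 − 144 = 15
15 − 13 = 2
2 − 2 = 0
So 7301 = 6765 + 377 + 144 + 13 + 2, with no two terms consecutive in the sequence.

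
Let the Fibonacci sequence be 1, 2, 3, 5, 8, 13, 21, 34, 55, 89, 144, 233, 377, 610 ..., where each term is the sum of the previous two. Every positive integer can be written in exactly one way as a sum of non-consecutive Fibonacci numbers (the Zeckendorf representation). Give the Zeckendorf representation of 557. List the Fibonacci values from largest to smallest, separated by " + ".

377 + 144 + 34 + 2

Greedy algorithm:
377 ≤ 557 < 610, so take 377; remainder 180
144 ≤ 180 < 233, so take 144; remainder 36
34 ≤ 36 < 55, so take 34; remainder 2
2 ≤ 2 < 3, so take 2; remainder 0
So 557 = 377 + 144 + 34 + 2, with no two terms consecutive in the sequence.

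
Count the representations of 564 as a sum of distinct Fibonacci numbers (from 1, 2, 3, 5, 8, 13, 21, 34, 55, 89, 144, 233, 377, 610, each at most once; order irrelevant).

12

Starting from the Zeckendorf form and repeatedly splitting a term F_k into F_{k−1} + F_{k−2} (when neither is already used) reaches every representation.
564 = 377+144+34+8+1 = 377+144+34+5+3+1 = 377+144+21+13+8+1 = 377+89+55+34+8+1 = … (8 more), for 12 in all.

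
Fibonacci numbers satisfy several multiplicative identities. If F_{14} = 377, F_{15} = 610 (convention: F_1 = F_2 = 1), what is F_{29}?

By the addition formula F_{m+n} = F_m F_{n+1} + F_{m−1} F_n with m=15, n=14: F_{29} = 610·610 + 377·377 = 372100 + 142129 = 514229.

514229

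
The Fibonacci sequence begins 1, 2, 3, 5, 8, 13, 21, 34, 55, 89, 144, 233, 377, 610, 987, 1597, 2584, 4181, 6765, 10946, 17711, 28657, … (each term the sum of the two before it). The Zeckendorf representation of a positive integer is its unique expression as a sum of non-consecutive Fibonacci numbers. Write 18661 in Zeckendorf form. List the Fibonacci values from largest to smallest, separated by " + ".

17711 + 610 + 233 + 89 + 13 + 5

Greedily peel off the largest Fibonacci term at each step:
18661: greatest Fibonacci not exceeding it is 17711, leaving 950
950: greatest Fibonacci not exceeding it is 610, leaving 340
340: greatest Fibonacci not exceeding it is 233, leaving 107
107: greatest Fibonacci not exceeding it is 89, leaving 18
18: greatest Fibonacci not exceeding it is 13, leaving 5
5: greatest Fibonacci not exceeding it is 5, leaving 0
So 18661 = 17711 + 610 + 233 + 89 + 13 + 5, with no two terms consecutive in the sequence.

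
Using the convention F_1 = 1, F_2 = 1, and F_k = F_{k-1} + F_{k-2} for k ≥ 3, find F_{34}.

5702887

Iterating the recurrence up to F_{26} = 121393 and F_{25} = 75025:
F_{27} = F_{26} + F_{25} = 121393 + 75025 = 196418
F_{28} = F_{27} + F_{26} = 196418 + 121393 = 317811
F_{29} = F_{28} + F_{27} = 317811 + 196418 = 514229
F_{30} = F_{29} + F_{28} = 514229 + 317811 = 832040
F_{31} = F_{30} + F_{29} = 832040 + 514229 = 1346269
F_{32} = F_{31} + F_{30} = 1346269 + 832040 = 2178309
F_{33} = F_{32} + F_{31} = 2178309 + 1346269 = 3524578
F_{34} = F_{33} + F_{32} = 3524578 + 2178309 = 5702887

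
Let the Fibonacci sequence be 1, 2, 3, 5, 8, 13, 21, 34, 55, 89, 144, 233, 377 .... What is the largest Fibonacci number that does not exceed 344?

233 ≤ 344 < 377, so the largest Fibonacci number not exceeding 344 is 233.

233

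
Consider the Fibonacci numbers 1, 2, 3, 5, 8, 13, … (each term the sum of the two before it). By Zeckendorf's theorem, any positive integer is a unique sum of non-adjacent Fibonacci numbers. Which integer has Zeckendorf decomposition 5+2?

5+2 = 7.

7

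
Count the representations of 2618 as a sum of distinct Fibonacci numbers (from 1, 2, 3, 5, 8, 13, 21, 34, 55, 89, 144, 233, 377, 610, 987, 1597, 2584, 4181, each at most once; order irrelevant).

20

2618 = 2584+34 = 2584+21+13 = 1597+987+34 = … (17 more), for 20 in all.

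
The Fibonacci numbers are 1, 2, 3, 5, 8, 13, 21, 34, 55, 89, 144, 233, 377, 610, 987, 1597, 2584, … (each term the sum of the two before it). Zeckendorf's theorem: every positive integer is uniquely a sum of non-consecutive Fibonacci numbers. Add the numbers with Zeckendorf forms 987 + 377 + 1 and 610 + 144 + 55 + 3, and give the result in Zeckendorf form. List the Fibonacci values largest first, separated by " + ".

1597 + 377 + 144 + 55 + 3 + 1

The two numbers are 1365 and 812, so their sum is 2177.
1597 ≤ 2177 < 2584, so take 1597; remainder 580
377 ≤ 580 < 610, so take 377; remainder 203
144 ≤ 203 < 233, so take 144; remainder 59
55 ≤ 59 < 89, so take 55; remainder 4
3 ≤ 4 < 5, so take 3; remainder 1
1 ≤ 1 < 2, so take 1; remainder 0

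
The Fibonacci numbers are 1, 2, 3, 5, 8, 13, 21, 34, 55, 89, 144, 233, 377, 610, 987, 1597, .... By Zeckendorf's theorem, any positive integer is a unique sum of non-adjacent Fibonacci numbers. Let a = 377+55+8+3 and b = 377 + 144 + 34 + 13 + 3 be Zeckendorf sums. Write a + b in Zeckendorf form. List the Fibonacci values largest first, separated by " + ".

The two numbers are 443 and 571, so their sum is 1014.
Greedily peel off the largest Fibonacci term at each step:
largest Fibonacci ≤ 1014 is 987; 1014 − 987 = 27
largest Fibonacci ≤ 27 is 21; 27 − 21 = 6
largest Fibonacci ≤ 6 is 5; 6 − 5 = 1
largest Fibonacci ≤ 1 is 1; 1 − 1 = 0

987 + 21 + 5 + 1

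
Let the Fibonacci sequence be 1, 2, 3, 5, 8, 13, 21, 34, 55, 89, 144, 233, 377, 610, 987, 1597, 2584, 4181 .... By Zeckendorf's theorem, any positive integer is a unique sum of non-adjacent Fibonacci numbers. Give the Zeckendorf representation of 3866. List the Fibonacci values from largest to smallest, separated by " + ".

Greedy algorithm:
3866 − 2584 = 1282
1282 − 987 = 295
295 − 233 = 62
62 − 55 = 7
7 − 5 = 2
2 − 2 = 0
So 3866 = 2584 + 987 + 233 + 55 + 5 + 2, with no two terms consecutive in the sequence.

2584 + 987 + 233 + 55 + 5 + 2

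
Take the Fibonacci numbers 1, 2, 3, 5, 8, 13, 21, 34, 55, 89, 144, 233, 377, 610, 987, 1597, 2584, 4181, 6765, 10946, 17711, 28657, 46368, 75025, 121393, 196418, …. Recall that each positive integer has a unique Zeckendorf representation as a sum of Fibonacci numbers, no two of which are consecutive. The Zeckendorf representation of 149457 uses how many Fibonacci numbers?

8

Repeatedly subtract the largest Fibonacci number that fits:
largest Fibonacci ≤ 149457 is 121393; 149457 − 121393 = 28064
largest Fibonacci ≤ 28064 is 17711; 28064 − 17711 = 10353
largest Fibonacci ≤ 10353 is 6765; 10353 − 6765 = 3588
largest Fibonacci ≤ 3588 is 2584; 3588 − 2584 = 1004
largest Fibonacci ≤ 1004 is 987; 1004 − 987 = 17
largest Fibonacci ≤ 17 is 13; 17 − 13 = 4
largest Fibonacci ≤ 4 is 3; 4 − 3 = 1
largest Fibonacci ≤ 1 is 1; 1 − 1 = 0
149457 = 121393 + 17711 + 6765 + 2584 + 987 + 13 + 3 + 1, which has 8 terms.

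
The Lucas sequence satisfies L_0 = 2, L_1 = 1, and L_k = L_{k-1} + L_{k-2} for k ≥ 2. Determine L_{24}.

Iterating the recurrence up to L_{19} = 9349 and L_{18} = 5778:
L_{20} = L_{19} + L_{18} = 9349 + 5778 = 15127
L_{21} = L_{20} + L_{19} = 15127 + 9349 = 24476
L_{22} = L_{21} + L_{20} = 24476 + 15127 = 39603
L_{23} = L_{22} + L_{21} = 39603 + 24476 = 64079
L_{24} = L_{23} + L_{22} = 64079 + 39603 = 103682

103682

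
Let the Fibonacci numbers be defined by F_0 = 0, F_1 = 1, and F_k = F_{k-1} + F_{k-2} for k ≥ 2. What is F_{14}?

377

Iterating the recurrence up to F_{7} = 13 and F_{6} = 8:
F_{8} = F_{7} + F_{6} = 13 + 8 = 21
F_{9} = F_{8} + F_{7} = 21 + 13 = 34
F_{10} = F_{9} + F_{8} = 34 + 21 = 55
F_{11} = F_{10} + F_{9} = 55 + 34 = 89
F_{12} = F_{11} + F_{10} = 89 + 55 = 144
F_{13} = F_{12} + F_{11} = 144 + 89 = 233
F_{14} = F_{13} + F_{12} = 233 + 144 = 377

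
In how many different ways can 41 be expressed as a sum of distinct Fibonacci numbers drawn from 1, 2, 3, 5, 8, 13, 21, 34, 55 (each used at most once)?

Starting from the Zeckendorf form and repeatedly splitting a term F_k into F_{k−1} + F_{k−2} (when neither is already used) reaches every representation.
41 = 34+5+2 = 21+13+5+2 — 2 representations.

2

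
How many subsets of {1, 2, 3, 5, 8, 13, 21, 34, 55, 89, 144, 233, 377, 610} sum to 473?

6

Each representation comes from the Zeckendorf form by replacing some F_k with F_{k−1} + F_{k−2} where possible.
473 = 377+89+5+2 = 377+55+34+5+2 = 233+144+89+5+2 = 377+55+21+13+5+2 = … (2 more), for 6 in all.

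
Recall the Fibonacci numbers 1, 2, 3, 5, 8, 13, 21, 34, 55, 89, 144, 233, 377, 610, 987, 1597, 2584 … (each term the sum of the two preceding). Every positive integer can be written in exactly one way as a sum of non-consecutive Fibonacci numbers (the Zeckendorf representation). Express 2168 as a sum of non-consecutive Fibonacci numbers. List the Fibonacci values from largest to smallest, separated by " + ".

2168: greatest Fibonacci not exceeding it is 1597, leaving 571
571: greatest Fibonacci not exceeding it is 377, leaving 194
194: greatest Fibonacci not exceeding it is 144, leaving 50
50: greatest Fibonacci not exceeding it is 34, leaving 16
16: greatest Fibonacci not exceeding it is 13, leaving 3
3: greatest Fibonacci not exceeding it is 3, leaving 0
So 2168 = 1597 + 377 + 144 + 34 + 13 + 3, with no two terms consecutive in the sequence.

1597 + 377 + 144 + 34 + 13 + 3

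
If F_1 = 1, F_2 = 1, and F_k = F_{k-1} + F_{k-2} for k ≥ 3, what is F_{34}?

5702887

Iterating the recurrence up to F_{30} = 832040 and F_{29} = 514229:
F_{31} = F_{30} + F_{29} = 832040 + 514229 = 1346269
F_{32} = F_{31} + F_{30} = 1346269 + 832040 = 2178309
F_{33} = F_{32} + F_{31} = 2178309 + 1346269 = 3524578
F_{34} = F_{33} + F_{32} = 3524578 + 2178309 = 5702887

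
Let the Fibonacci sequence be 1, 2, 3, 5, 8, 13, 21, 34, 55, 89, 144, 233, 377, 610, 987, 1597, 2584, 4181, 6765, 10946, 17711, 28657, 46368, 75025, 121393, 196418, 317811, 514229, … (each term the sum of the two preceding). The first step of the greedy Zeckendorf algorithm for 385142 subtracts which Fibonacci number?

317811 ≤ 385142 < 514229, so the largest Fibonacci number not exceeding 385142 is 317811.

317811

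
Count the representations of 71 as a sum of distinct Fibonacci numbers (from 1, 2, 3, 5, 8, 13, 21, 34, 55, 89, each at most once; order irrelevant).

8

Each representation comes from the Zeckendorf form by replacing some F_k with F_{k−1} + F_{k−2} where possible.
71 = 55+13+3 = 55+13+2+1 = 55+8+5+3 = 34+21+13+3 = 55+8+5+2+1 = … (3 more), for 8 in all.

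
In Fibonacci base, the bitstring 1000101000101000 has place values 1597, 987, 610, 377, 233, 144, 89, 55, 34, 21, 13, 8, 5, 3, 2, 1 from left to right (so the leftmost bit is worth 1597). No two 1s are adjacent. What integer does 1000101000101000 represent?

Summing the place values of the 1 bits: 1597 + 233 + 89 + 13 + 5 = 1937.

1937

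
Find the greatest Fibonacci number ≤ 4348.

4181 ≤ 4348 < 6765, so the largest Fibonacci number not exceeding 4348 is 4181.

4181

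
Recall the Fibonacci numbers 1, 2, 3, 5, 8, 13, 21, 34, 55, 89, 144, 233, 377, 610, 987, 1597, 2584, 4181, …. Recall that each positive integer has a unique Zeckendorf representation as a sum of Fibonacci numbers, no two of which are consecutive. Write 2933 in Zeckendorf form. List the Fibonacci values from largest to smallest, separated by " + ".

2584 + 233 + 89 + 21 + 5 + 1

Greedy algorithm:
subtract 2584 from 2933: 349 remains
subtract 233 from 349: 116 remains
subtract 89 from 116: 27 remains
subtract 21 from 27: 6 remains
subtract 5 from 6: 1 remains
subtract 1 from 1: 0 remains
So 2933 = 2584 + 233 + 89 + 21 + 5 + 1, with no two terms consecutive in the sequence.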